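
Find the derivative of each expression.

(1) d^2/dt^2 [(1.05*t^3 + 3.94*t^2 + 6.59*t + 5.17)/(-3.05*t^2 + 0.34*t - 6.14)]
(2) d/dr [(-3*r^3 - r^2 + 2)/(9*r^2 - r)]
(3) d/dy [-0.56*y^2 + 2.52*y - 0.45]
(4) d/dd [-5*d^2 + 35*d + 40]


(1) = (-91.69457*t^3 + 167.29461*t^2 + 535.12584*t - 132.14554)/(28.372625*t^6 - 9.48855*t^5 + 172.40979*t^4 - 38.242384*t^3 + 347.080692*t^2 - 38.453592*t + 231.475544)
(2) = (-27*r^4 + 6*r^3 + r^2 - 36*r + 2)/(r^2*(81*r^2 - 18*r + 1))
(3) = 2.52 - 1.12*y
(4) = 35 - 10*d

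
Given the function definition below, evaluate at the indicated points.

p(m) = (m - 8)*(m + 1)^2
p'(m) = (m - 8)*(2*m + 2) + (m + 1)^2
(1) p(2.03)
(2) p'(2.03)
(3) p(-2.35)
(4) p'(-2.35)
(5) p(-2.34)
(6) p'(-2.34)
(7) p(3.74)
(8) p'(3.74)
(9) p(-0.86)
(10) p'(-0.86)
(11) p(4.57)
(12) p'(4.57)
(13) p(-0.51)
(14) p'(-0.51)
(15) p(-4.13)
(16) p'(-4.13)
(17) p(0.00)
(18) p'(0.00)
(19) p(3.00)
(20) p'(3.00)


(1) = -54.81
(2) = -27.00
(3) = -18.86
(4) = 29.77
(5) = -18.57
(6) = 29.51
(7) = -95.71
(8) = -17.92
(9) = -0.17
(10) = -2.46
(11) = -106.42
(12) = -7.19
(13) = -2.04
(14) = -8.10
(15) = -118.84
(16) = 85.73
(17) = -8.00
(18) = -15.00
(19) = -80.00
(20) = -24.00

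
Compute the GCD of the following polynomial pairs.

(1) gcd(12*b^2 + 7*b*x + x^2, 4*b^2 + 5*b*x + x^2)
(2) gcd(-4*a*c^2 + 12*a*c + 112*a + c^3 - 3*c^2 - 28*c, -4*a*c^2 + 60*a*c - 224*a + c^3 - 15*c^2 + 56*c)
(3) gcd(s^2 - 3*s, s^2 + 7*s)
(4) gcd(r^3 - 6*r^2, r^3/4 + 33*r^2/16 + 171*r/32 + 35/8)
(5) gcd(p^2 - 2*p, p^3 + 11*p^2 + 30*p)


(1) = gcd((3*b + x)*(4*b + x), (b + x)*(4*b + x)) = 4*b + x
(2) = gcd((-4*a + c)*(c - 7)*(c + 4), (-4*a + c)*(c - 8)*(c - 7)) = 4*a*c - 28*a - c^2 + 7*c
(3) = gcd(s*(s - 3), s*(s + 7)) = s
(4) = 1
(5) = p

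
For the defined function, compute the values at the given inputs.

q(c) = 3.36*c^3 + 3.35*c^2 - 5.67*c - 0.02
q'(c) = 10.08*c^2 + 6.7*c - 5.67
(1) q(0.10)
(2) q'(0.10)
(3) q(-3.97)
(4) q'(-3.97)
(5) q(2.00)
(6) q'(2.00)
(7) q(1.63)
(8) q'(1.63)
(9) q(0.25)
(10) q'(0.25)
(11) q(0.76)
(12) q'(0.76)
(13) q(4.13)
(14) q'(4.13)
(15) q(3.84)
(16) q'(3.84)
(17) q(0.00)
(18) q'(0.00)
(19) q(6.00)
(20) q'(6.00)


(1) = -0.55
(2) = -4.90
(3) = -134.95
(4) = 126.60
(5) = 28.92
(6) = 48.05
(7) = 14.19
(8) = 32.03
(9) = -1.18
(10) = -3.37
(11) = -0.92
(12) = 5.24
(13) = 270.40
(14) = 193.93
(15) = 217.86
(16) = 168.69
(17) = -0.02
(18) = -5.67
(19) = 812.32
(20) = 397.41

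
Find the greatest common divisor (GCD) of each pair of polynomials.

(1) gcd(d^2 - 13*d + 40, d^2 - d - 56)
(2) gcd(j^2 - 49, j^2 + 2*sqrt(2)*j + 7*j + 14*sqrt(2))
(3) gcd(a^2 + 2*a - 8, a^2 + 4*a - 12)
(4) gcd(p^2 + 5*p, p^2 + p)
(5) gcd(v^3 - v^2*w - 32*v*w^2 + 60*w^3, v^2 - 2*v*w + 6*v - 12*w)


(1) = d - 8
(2) = j + 7
(3) = a - 2
(4) = p
(5) = gcd((v - 5*w)*(v - 2*w)*(v + 6*w), (v + 6)*(v - 2*w)) = v - 2*w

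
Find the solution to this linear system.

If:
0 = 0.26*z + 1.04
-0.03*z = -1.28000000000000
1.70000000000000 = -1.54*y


Then:
No Solution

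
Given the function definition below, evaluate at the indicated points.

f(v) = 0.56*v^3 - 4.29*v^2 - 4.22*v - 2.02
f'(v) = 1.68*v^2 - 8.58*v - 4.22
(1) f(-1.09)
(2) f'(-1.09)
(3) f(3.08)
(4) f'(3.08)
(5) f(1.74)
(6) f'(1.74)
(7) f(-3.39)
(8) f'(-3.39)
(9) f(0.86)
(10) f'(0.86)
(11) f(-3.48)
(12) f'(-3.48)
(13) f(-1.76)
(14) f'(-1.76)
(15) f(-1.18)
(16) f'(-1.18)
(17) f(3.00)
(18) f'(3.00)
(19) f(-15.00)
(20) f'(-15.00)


(1) = -3.24
(2) = 7.13
(3) = -39.35
(4) = -14.71
(5) = -19.40
(6) = -14.06
(7) = -58.83
(8) = 44.17
(9) = -8.47
(10) = -10.36
(11) = -62.89
(12) = 45.98
(13) = -10.93
(14) = 16.08
(15) = -3.93
(16) = 8.24
(17) = -38.17
(18) = -14.84
(19) = -2793.97
(20) = 502.48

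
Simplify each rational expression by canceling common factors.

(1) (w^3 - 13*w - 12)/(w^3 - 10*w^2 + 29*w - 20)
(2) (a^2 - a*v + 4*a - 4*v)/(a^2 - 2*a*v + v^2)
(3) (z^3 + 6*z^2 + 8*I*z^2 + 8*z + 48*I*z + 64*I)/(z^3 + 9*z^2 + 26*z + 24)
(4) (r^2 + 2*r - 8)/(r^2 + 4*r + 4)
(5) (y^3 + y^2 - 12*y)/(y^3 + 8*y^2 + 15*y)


(1) = (w^2 + 4*w + 3)/(w^2 - 6*w + 5)
(2) = (-a - 4)/(-a + v)
(3) = (z + 8*I)/(z + 3)
(4) = (r^2 + 2*r - 8)/(r^2 + 4*r + 4)
(5) = (y^2 + y - 12)/(y^2 + 8*y + 15)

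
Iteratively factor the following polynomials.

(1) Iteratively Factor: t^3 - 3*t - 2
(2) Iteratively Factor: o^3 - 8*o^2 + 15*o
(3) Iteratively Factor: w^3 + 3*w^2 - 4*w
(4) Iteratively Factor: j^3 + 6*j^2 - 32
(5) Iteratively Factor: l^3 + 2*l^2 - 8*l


(1) = (t + 1)*(t^2 - t - 2) = (t + 1)^2*(t - 2)
(2) = (o)*(o^2 - 8*o + 15) = o*(o - 3)*(o - 5)
(3) = (w + 4)*(w^2 - w) = (w - 1)*(w + 4)*(w)
(4) = (j + 4)*(j^2 + 2*j - 8) = (j + 4)^2*(j - 2)
(5) = (l)*(l^2 + 2*l - 8) = l*(l + 4)*(l - 2)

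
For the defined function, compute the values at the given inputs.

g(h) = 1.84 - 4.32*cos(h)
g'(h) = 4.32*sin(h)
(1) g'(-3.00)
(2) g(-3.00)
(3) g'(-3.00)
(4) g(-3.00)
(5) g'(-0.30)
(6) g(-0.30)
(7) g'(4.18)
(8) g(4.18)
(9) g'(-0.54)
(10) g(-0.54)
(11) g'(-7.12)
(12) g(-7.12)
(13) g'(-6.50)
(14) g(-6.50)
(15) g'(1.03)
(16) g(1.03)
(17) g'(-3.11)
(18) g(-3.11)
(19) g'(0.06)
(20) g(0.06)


(1) = -0.61
(2) = 6.12
(3) = -0.61
(4) = 6.12
(5) = -1.28
(6) = -2.29
(7) = -3.72
(8) = 4.03
(9) = -2.22
(10) = -1.87
(11) = -3.21
(12) = -1.05
(13) = -0.93
(14) = -2.38
(15) = 3.70
(16) = -0.38
(17) = -0.14
(18) = 6.16
(19) = 0.26
(20) = -2.47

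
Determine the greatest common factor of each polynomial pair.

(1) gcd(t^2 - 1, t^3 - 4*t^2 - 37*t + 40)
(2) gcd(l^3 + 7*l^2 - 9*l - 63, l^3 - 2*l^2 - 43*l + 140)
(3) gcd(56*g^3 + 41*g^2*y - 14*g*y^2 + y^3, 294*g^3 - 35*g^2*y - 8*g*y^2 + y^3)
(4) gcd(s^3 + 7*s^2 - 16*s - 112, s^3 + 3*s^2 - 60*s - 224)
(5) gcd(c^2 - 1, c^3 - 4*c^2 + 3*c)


(1) = gcd((t - 1)*(t + 1), (t - 8)*(t - 1)*(t + 5)) = t - 1
(2) = gcd((l - 3)*(l + 3)*(l + 7), (l - 5)*(l - 4)*(l + 7)) = l + 7
(3) = gcd((-8*g + y)*(-7*g + y)*(g + y), (-7*g + y)^2*(6*g + y)) = -7*g + y
(4) = gcd((s - 4)*(s + 4)*(s + 7), (s - 8)*(s + 4)*(s + 7)) = s^2 + 11*s + 28
(5) = gcd((c - 1)*(c + 1), c*(c - 3)*(c - 1)) = c - 1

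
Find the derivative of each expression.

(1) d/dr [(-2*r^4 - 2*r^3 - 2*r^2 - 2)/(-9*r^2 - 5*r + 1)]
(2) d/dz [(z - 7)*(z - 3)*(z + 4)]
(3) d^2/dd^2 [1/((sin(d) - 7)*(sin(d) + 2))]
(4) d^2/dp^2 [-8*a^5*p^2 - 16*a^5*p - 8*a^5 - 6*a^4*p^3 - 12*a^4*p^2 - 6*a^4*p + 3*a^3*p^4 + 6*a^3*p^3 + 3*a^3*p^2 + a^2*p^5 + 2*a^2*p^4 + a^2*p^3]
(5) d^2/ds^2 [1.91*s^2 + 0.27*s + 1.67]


(1) = 2*(18*r^5 + 24*r^4 + 6*r^3 + 2*r^2 - 20*r - 5)/(81*r^4 + 90*r^3 + 7*r^2 - 10*r + 1)
(2) = 3*z^2 - 12*z - 19
(3) = (-4*sin(d)^4 + 15*sin(d)^3 - 75*sin(d)^2 + 40*sin(d) + 78)/((sin(d) - 7)^3*(sin(d) + 2)^3)
(4) = a^2*(-16*a^3 - 36*a^2*p - 24*a^2 + 36*a*p^2 + 36*a*p + 6*a + 20*p^3 + 24*p^2 + 6*p)
(5) = 3.82000000000000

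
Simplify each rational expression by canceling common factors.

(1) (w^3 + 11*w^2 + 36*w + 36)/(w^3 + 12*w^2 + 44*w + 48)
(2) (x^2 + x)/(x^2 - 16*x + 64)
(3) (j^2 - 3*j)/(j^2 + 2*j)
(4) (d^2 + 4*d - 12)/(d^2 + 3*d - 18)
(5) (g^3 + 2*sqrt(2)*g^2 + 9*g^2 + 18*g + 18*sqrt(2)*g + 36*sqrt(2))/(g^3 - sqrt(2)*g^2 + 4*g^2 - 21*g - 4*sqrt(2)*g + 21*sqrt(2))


(1) = (w + 3)/(w + 4)
(2) = (x^2 + x)/(x^2 - 16*x + 64)
(3) = (j - 3)/(j + 2)
(4) = (d - 2)/(d - 3)
(5) = (g^3 + g^2*(2*sqrt(2) + 9) + g*(18 + 18*sqrt(2)) + 36*sqrt(2))/(g^3 + g^2*(4 - sqrt(2)) + g*(-21 - 4*sqrt(2)) + 21*sqrt(2))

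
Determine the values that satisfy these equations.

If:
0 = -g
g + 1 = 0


Then:
No Solution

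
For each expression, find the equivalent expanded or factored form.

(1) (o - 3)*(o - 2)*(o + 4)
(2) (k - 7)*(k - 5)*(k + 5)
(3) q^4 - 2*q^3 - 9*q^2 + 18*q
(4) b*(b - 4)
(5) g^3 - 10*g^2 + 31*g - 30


(1) = o^3 - o^2 - 14*o + 24
(2) = k^3 - 7*k^2 - 25*k + 175
(3) = q*(q - 3)*(q - 2)*(q + 3)
(4) = b^2 - 4*b
(5) = (g - 5)*(g - 3)*(g - 2)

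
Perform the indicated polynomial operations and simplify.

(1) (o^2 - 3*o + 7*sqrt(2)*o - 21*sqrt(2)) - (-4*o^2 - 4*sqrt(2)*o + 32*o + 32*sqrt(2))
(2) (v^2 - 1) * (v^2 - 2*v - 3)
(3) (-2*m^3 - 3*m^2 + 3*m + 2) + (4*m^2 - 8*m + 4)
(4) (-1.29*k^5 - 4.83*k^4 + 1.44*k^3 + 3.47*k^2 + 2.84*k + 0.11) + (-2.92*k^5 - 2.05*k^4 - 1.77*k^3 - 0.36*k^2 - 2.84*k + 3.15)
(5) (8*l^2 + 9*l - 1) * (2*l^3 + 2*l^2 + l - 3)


(1) = 5*o^2 - 35*o + 11*sqrt(2)*o - 53*sqrt(2)
(2) = v^4 - 2*v^3 - 4*v^2 + 2*v + 3
(3) = -2*m^3 + m^2 - 5*m + 6
(4) = -4.21*k^5 - 6.88*k^4 - 0.33*k^3 + 3.11*k^2 + 3.26
(5) = 16*l^5 + 34*l^4 + 24*l^3 - 17*l^2 - 28*l + 3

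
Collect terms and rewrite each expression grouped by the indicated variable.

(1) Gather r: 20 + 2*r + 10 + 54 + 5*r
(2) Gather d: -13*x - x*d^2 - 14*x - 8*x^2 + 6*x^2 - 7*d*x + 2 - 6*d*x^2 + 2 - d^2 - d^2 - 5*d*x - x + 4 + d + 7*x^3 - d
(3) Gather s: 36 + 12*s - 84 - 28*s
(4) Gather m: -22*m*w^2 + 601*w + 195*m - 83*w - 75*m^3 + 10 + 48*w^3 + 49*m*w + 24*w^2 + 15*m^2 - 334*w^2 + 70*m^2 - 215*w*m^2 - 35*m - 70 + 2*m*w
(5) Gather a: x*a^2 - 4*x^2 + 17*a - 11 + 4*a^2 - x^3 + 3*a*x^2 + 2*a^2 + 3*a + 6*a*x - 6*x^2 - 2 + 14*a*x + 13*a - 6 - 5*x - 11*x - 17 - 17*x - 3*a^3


(1) = 7*r + 84
(2) = d^2*(-x - 2) + d*(-6*x^2 - 12*x) + 7*x^3 - 2*x^2 - 28*x + 8
(3) = -16*s - 48
(4) = -75*m^3 + m^2*(85 - 215*w) + m*(-22*w^2 + 51*w + 160) + 48*w^3 - 310*w^2 + 518*w - 60
(5) = -3*a^3 + a^2*(x + 6) + a*(3*x^2 + 20*x + 33) - x^3 - 10*x^2 - 33*x - 36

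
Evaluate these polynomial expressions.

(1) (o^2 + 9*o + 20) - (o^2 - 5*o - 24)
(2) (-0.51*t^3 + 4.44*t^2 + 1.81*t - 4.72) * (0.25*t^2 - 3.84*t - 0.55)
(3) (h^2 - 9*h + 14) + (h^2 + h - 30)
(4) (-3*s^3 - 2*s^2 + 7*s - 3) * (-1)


(1) = 14*o + 44
(2) = -0.1275*t^5 + 3.0684*t^4 - 16.3166*t^3 - 10.5724*t^2 + 17.1293*t + 2.596
(3) = 2*h^2 - 8*h - 16
(4) = 3*s^3 + 2*s^2 - 7*s + 3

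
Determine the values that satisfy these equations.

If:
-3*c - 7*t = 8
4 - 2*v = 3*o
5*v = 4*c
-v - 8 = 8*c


Then:
c = -10/11
o = 20/11
t = -58/77
v = -8/11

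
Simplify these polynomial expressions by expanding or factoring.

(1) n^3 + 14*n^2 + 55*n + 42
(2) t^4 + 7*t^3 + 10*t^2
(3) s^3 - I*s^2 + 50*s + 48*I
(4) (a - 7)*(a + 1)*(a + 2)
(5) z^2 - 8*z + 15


(1) = (n + 1)*(n + 6)*(n + 7)
(2) = t^2*(t + 2)*(t + 5)
(3) = (s - 8*I)*(s + I)*(s + 6*I)
(4) = a^3 - 4*a^2 - 19*a - 14
(5) = (z - 5)*(z - 3)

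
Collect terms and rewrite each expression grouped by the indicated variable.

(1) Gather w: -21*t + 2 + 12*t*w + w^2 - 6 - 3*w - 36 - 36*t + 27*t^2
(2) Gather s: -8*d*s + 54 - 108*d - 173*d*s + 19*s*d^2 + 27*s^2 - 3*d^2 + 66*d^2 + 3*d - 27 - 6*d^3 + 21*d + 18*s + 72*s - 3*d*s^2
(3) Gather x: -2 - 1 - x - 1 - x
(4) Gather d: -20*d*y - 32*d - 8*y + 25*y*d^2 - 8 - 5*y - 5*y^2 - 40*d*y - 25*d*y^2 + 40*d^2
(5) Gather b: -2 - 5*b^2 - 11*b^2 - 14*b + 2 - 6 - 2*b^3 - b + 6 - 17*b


(1) = 27*t^2 - 57*t + w^2 + w*(12*t - 3) - 40
(2) = -6*d^3 + 63*d^2 - 84*d + s^2*(27 - 3*d) + s*(19*d^2 - 181*d + 90) + 27
(3) = -2*x - 4
(4) = d^2*(25*y + 40) + d*(-25*y^2 - 60*y - 32) - 5*y^2 - 13*y - 8
(5) = -2*b^3 - 16*b^2 - 32*b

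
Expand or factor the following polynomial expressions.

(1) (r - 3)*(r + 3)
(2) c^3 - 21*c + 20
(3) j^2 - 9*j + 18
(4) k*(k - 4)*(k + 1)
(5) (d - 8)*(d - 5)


(1) = r^2 - 9
(2) = (c - 4)*(c - 1)*(c + 5)
(3) = (j - 6)*(j - 3)
(4) = k^3 - 3*k^2 - 4*k
(5) = d^2 - 13*d + 40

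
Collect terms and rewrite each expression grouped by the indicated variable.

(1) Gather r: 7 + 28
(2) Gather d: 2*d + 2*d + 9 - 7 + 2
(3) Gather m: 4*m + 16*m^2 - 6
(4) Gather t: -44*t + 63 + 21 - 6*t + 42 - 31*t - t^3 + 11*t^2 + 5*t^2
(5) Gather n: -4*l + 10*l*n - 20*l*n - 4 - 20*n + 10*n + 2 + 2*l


(1) = 35
(2) = 4*d + 4
(3) = 16*m^2 + 4*m - 6
(4) = -t^3 + 16*t^2 - 81*t + 126
(5) = -2*l + n*(-10*l - 10) - 2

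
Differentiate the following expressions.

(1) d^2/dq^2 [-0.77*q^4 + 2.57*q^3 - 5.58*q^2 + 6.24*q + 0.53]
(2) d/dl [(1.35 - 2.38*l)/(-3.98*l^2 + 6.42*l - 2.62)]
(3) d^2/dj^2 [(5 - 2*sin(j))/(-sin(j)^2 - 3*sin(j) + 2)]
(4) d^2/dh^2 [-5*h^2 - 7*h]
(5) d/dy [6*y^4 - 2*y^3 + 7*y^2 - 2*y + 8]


(1) = -9.24*q^2 + 15.42*q - 11.16
(2) = (-9.4724*l^2 + 10.746*l - 2.4314)/(15.8404*l^4 - 51.1032*l^3 + 62.0716*l^2 - 33.6408*l + 6.8644)
(3) = (-18*sin(j)^5 + 26*sin(j)^4 + 43*sin(j)^2 - 61*sin(j)/4 - 45*sin(3*j)/4 + sin(5*j) - 86)/(sin(j)^2 + 3*sin(j) - 2)^3
(4) = -10
(5) = 24*y^3 - 6*y^2 + 14*y - 2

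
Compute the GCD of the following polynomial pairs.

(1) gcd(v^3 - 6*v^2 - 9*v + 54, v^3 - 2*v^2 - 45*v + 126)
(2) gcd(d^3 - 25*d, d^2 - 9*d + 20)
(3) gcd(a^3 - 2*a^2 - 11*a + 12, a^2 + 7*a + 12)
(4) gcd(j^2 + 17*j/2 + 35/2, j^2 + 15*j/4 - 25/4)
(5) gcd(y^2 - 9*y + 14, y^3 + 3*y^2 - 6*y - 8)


(1) = gcd((v - 6)*(v - 3)*(v + 3), (v - 6)*(v - 3)*(v + 7)) = v^2 - 9*v + 18
(2) = d - 5
(3) = gcd((a - 4)*(a - 1)*(a + 3), (a + 3)*(a + 4)) = a + 3
(4) = gcd((j + 7/2)*(j + 5), (j - 5/4)*(j + 5)) = j + 5
(5) = gcd((y - 7)*(y - 2), (y - 2)*(y + 1)*(y + 4)) = y - 2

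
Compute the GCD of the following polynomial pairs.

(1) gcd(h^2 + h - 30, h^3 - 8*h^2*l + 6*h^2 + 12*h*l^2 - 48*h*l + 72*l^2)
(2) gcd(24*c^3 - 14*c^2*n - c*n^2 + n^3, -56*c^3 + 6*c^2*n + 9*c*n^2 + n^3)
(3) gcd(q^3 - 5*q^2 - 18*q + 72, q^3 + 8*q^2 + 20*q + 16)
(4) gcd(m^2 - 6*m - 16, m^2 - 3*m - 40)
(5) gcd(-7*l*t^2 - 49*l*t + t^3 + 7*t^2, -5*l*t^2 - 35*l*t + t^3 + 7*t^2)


(1) = gcd((h - 5)*(h + 6), (h + 6)*(h - 6*l)*(h - 2*l)) = h + 6
(2) = 8*c^2 - 2*c*n - n^2
(3) = gcd((q - 6)*(q - 3)*(q + 4), (q + 2)^2*(q + 4)) = q + 4
(4) = gcd((m - 8)*(m + 2), (m - 8)*(m + 5)) = m - 8
(5) = gcd(t*(-7*l + t)*(t + 7), t*(-5*l + t)*(t + 7)) = t^2 + 7*t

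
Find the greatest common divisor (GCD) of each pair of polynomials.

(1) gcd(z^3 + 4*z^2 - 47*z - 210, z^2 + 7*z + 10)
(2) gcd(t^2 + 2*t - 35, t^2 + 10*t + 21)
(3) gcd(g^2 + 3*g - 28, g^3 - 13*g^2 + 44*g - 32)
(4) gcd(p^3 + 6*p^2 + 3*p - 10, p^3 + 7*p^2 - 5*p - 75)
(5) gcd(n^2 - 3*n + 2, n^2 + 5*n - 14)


(1) = gcd((z - 7)*(z + 5)*(z + 6), (z + 2)*(z + 5)) = z + 5
(2) = t + 7
(3) = g - 4
(4) = gcd((p - 1)*(p + 2)*(p + 5), (p - 3)*(p + 5)^2) = p + 5
(5) = gcd((n - 2)*(n - 1), (n - 2)*(n + 7)) = n - 2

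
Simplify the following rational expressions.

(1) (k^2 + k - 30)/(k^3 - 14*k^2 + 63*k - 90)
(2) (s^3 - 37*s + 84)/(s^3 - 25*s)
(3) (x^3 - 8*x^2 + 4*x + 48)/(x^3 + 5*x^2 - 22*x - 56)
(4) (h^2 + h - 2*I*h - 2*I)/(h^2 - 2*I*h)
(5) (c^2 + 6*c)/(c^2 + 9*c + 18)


(1) = (k + 6)/(k^2 - 9*k + 18)
(2) = (s^3 - 37*s + 84)/(s^3 - 25*s)
(3) = (x - 6)/(x + 7)
(4) = (h + 1)/h
(5) = c/(c + 3)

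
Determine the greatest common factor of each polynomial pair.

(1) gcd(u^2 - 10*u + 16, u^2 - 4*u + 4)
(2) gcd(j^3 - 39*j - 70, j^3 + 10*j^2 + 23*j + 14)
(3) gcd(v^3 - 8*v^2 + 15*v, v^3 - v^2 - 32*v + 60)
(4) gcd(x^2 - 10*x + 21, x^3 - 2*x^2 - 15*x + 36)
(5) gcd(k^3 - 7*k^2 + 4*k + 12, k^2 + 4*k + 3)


(1) = gcd((u - 8)*(u - 2), (u - 2)^2) = u - 2
(2) = j + 2
(3) = gcd(v*(v - 5)*(v - 3), (v - 5)*(v - 2)*(v + 6)) = v - 5
(4) = gcd((x - 7)*(x - 3), (x - 3)^2*(x + 4)) = x - 3
(5) = k + 1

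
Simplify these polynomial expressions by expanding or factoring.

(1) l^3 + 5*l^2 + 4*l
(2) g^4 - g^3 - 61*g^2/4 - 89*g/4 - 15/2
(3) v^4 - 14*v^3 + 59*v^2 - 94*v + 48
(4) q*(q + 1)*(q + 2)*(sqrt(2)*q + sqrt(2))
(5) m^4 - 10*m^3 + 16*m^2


(1) = l*(l + 1)*(l + 4)
(2) = (g - 5)*(g + 1/2)*(g + 3/2)*(g + 2)
(3) = (v - 8)*(v - 3)*(v - 2)*(v - 1)
(4) = sqrt(2)*q^4 + 4*sqrt(2)*q^3 + 5*sqrt(2)*q^2 + 2*sqrt(2)*q
(5) = m^2*(m - 8)*(m - 2)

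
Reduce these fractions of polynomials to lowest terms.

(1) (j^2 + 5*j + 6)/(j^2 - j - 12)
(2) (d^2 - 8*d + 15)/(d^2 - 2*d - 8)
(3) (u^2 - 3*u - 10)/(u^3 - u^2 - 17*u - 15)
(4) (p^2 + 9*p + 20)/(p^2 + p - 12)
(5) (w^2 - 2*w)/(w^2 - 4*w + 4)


(1) = (j + 2)/(j - 4)
(2) = (d^2 - 8*d + 15)/(d^2 - 2*d - 8)
(3) = (u + 2)/(u^2 + 4*u + 3)
(4) = (p + 5)/(p - 3)
(5) = w/(w - 2)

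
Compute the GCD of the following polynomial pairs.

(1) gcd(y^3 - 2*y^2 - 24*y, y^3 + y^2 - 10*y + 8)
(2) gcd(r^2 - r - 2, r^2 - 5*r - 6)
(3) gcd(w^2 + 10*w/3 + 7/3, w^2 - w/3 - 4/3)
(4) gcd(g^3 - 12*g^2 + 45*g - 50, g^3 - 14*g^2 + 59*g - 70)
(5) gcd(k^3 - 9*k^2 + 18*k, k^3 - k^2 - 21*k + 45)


(1) = gcd(y*(y - 6)*(y + 4), (y - 2)*(y - 1)*(y + 4)) = y + 4
(2) = gcd((r - 2)*(r + 1), (r - 6)*(r + 1)) = r + 1
(3) = w + 1
(4) = g^2 - 7*g + 10
(5) = k - 3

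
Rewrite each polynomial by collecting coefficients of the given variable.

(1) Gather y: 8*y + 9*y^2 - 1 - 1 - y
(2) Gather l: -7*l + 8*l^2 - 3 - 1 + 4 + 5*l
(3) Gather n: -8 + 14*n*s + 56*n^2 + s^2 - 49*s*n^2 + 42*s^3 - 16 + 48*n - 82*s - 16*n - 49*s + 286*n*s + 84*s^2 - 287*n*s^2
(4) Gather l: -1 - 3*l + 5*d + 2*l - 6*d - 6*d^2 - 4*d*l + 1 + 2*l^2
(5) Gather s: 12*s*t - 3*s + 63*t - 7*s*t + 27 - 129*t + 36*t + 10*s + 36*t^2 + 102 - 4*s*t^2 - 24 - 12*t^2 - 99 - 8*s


(1) = 9*y^2 + 7*y - 2
(2) = 8*l^2 - 2*l
(3) = n^2*(56 - 49*s) + n*(-287*s^2 + 300*s + 32) + 42*s^3 + 85*s^2 - 131*s - 24
(4) = -6*d^2 - d + 2*l^2 + l*(-4*d - 1)
(5) = s*(-4*t^2 + 5*t - 1) + 24*t^2 - 30*t + 6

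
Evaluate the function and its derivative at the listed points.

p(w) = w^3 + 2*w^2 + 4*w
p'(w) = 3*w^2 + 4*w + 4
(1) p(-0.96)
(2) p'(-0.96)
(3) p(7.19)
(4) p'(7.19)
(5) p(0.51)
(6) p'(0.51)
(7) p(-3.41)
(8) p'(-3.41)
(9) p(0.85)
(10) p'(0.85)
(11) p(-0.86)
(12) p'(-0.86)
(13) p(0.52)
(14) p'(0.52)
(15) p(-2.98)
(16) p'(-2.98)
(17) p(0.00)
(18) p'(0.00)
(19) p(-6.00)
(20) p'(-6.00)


(1) = -2.88
(2) = 2.92
(3) = 503.85
(4) = 187.85
(5) = 2.69
(6) = 6.82
(7) = -30.04
(8) = 25.24
(9) = 5.46
(10) = 9.57
(11) = -2.60
(12) = 2.78
(13) = 2.76
(14) = 6.89
(15) = -20.62
(16) = 18.72
(17) = 0.00
(18) = 4.00
(19) = -168.00
(20) = 88.00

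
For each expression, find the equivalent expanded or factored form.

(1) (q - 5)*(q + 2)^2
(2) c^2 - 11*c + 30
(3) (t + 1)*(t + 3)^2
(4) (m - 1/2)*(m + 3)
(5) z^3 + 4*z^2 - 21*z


(1) = q^3 - q^2 - 16*q - 20
(2) = (c - 6)*(c - 5)
(3) = t^3 + 7*t^2 + 15*t + 9
(4) = m^2 + 5*m/2 - 3/2
(5) = z*(z - 3)*(z + 7)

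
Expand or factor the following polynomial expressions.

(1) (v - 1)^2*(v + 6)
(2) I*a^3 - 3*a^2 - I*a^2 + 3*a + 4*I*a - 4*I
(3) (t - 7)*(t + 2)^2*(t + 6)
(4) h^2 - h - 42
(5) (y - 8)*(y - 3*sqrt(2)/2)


(1) = v^3 + 4*v^2 - 11*v + 6
(2) = (a - 1)*(a + 4*I)*(I*a + 1)
(3) = t^4 + 3*t^3 - 42*t^2 - 172*t - 168
(4) = (h - 7)*(h + 6)
(5) = y^2 - 8*y - 3*sqrt(2)*y/2 + 12*sqrt(2)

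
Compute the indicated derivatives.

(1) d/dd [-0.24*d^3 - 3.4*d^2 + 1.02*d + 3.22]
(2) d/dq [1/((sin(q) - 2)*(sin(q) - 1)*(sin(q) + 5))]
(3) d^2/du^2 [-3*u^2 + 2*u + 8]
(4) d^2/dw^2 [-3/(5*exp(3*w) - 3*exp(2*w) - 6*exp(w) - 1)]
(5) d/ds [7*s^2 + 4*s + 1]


(1) = -0.72*d^2 - 6.8*d + 1.02
(2) = (-3*sin(q)^2 - 4*sin(q) + 13)*cos(q)/((sin(q) - 2)^2*(sin(q) - 1)^2*(sin(q) + 5)^2)
(3) = -6
(4) = 9*(6*(-5*exp(2*w) + 2*exp(w) + 2)^2*exp(w) + (15*exp(2*w) - 4*exp(w) - 2)*(-5*exp(3*w) + 3*exp(2*w) + 6*exp(w) + 1))*exp(w)/(-5*exp(3*w) + 3*exp(2*w) + 6*exp(w) + 1)^3
(5) = 14*s + 4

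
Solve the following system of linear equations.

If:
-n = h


Then:
h = -n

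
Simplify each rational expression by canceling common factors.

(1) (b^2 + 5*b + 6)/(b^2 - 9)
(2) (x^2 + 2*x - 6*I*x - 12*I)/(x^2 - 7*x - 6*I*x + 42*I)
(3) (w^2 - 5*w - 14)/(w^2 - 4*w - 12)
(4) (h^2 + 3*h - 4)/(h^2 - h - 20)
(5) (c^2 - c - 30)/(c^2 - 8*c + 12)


(1) = (b + 2)/(b - 3)
(2) = (x + 2)/(x - 7)
(3) = (w - 7)/(w - 6)
(4) = (h - 1)/(h - 5)
(5) = (c + 5)/(c - 2)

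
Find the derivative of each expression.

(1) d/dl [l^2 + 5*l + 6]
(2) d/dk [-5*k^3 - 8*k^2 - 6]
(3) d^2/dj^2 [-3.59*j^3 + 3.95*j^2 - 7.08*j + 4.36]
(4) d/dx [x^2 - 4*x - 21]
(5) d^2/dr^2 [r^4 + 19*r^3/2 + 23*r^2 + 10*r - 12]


(1) = 2*l + 5
(2) = k*(-15*k - 16)
(3) = 7.9 - 21.54*j
(4) = 2*x - 4
(5) = 12*r^2 + 57*r + 46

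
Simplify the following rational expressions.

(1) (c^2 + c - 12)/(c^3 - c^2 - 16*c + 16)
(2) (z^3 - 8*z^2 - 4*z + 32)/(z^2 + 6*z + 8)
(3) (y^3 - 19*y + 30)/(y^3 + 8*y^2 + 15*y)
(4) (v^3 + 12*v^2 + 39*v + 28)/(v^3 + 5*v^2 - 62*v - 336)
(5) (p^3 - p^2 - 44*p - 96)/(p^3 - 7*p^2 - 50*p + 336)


(1) = (c - 3)/(c^2 - 5*c + 4)
(2) = (z^2 - 10*z + 16)/(z + 4)
(3) = (y^2 - 5*y + 6)/(y^2 + 3*y)
(4) = (v^2 + 5*v + 4)/(v^2 - 2*v - 48)
(5) = (p^2 + 7*p + 12)/(p^2 + p - 42)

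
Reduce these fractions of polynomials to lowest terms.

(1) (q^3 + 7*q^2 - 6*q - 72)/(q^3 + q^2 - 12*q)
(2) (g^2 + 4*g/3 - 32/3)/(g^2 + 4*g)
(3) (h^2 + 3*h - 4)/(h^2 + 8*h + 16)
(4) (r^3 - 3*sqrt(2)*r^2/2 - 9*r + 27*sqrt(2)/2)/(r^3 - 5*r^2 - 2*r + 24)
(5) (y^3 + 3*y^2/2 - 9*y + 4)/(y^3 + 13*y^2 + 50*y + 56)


(1) = (q + 6)/q
(2) = (3*g - 8)/(3*g)
(3) = (h - 1)/(h + 4)
(4) = (2*r^2 + r*(6 - 3*sqrt(2)) - 9*sqrt(2))/(2*r^2 - 4*r - 16)
(5) = (2*y^2 - 5*y + 2)/(2*y^2 + 18*y + 28)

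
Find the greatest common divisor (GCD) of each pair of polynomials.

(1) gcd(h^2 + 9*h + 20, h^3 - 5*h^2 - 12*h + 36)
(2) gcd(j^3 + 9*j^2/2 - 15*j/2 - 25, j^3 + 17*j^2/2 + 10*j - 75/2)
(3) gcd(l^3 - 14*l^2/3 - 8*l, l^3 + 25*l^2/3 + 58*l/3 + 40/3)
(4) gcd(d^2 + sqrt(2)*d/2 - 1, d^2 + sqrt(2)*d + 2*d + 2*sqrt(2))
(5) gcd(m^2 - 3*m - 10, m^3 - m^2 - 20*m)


(1) = gcd((h + 4)*(h + 5), (h - 6)*(h - 2)*(h + 3)) = 1
(2) = j + 5
(3) = gcd(l*(l - 6)*(l + 4/3), (l + 4/3)*(l + 2)*(l + 5)) = l + 4/3
(4) = gcd((d - sqrt(2)/2)*(d + sqrt(2)), (d + 2)*(d + sqrt(2))) = d + sqrt(2)
(5) = gcd((m - 5)*(m + 2), m*(m - 5)*(m + 4)) = m - 5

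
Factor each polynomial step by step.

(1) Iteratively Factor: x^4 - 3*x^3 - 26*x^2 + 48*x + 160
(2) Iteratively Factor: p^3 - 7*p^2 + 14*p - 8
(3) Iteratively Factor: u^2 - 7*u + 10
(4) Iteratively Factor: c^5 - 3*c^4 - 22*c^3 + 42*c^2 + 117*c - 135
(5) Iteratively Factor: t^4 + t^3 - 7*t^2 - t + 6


(1) = (x - 4)*(x^3 + x^2 - 22*x - 40) = (x - 4)*(x + 2)*(x^2 - x - 20) = (x - 4)*(x + 2)*(x + 4)*(x - 5)
(2) = (p - 1)*(p^2 - 6*p + 8) = (p - 4)*(p - 1)*(p - 2)
(3) = (u - 5)*(u - 2)
(4) = (c + 3)*(c^4 - 6*c^3 - 4*c^2 + 54*c - 45) = (c + 3)^2*(c^3 - 9*c^2 + 23*c - 15) = (c - 1)*(c + 3)^2*(c^2 - 8*c + 15) = (c - 3)*(c - 1)*(c + 3)^2*(c - 5)
(5) = (t - 2)*(t^3 + 3*t^2 - t - 3) = (t - 2)*(t + 1)*(t^2 + 2*t - 3) = (t - 2)*(t - 1)*(t + 1)*(t + 3)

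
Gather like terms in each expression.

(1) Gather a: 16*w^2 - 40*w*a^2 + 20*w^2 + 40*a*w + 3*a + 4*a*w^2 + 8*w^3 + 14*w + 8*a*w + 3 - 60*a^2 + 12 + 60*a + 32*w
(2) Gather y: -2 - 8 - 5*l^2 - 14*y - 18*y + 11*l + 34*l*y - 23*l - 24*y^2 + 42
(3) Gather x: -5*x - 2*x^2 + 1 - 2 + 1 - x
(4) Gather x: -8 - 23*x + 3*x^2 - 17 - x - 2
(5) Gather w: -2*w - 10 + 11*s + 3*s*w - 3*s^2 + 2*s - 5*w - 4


(1) = a^2*(-40*w - 60) + a*(4*w^2 + 48*w + 63) + 8*w^3 + 36*w^2 + 46*w + 15
(2) = -5*l^2 - 12*l - 24*y^2 + y*(34*l - 32) + 32
(3) = -2*x^2 - 6*x
(4) = 3*x^2 - 24*x - 27
(5) = -3*s^2 + 13*s + w*(3*s - 7) - 14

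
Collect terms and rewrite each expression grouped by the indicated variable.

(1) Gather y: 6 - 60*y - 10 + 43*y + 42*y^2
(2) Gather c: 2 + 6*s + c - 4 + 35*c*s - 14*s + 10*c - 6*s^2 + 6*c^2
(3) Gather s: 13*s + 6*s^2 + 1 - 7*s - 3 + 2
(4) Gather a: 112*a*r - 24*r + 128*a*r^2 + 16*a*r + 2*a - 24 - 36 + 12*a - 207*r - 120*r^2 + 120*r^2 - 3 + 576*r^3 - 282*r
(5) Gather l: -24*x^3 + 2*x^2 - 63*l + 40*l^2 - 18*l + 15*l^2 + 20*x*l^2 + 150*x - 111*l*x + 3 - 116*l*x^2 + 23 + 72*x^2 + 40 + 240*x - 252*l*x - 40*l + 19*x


(1) = 42*y^2 - 17*y - 4
(2) = 6*c^2 + c*(35*s + 11) - 6*s^2 - 8*s - 2
(3) = 6*s^2 + 6*s
(4) = a*(128*r^2 + 128*r + 14) + 576*r^3 - 513*r - 63
(5) = l^2*(20*x + 55) + l*(-116*x^2 - 363*x - 121) - 24*x^3 + 74*x^2 + 409*x + 66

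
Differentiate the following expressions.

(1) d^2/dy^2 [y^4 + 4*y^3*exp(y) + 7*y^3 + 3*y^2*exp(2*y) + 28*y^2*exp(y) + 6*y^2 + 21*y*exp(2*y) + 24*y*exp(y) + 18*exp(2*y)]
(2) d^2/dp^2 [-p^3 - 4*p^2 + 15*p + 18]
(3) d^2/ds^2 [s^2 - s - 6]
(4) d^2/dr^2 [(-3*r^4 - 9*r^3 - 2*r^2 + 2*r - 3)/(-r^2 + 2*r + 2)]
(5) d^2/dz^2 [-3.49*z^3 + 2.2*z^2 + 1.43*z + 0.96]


(1) = 4*y^3*exp(y) + 12*y^2*exp(2*y) + 52*y^2*exp(y) + 12*y^2 + 108*y*exp(2*y) + 160*y*exp(y) + 42*y + 162*exp(2*y) + 104*exp(y) + 12
(2) = -6*p - 8
(3) = 2
(4) = 2*(3*r^6 - 18*r^5 + 18*r^4 + 152*r^3 + 201*r^2 + 78*r + 34)/(r^6 - 6*r^5 + 6*r^4 + 16*r^3 - 12*r^2 - 24*r - 8)
(5) = 4.4 - 20.94*z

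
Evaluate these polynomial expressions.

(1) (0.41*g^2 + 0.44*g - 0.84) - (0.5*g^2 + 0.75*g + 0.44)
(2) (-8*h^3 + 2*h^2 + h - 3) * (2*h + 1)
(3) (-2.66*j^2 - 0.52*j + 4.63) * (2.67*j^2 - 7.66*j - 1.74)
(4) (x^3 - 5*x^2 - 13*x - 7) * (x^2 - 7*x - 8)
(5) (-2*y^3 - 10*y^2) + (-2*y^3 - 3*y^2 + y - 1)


(1) = -0.09*g^2 - 0.31*g - 1.28
(2) = -16*h^4 - 4*h^3 + 4*h^2 - 5*h - 3
(3) = -7.1022*j^4 + 18.9872*j^3 + 20.9737*j^2 - 34.561*j - 8.0562
(4) = x^5 - 12*x^4 + 14*x^3 + 124*x^2 + 153*x + 56
(5) = -4*y^3 - 13*y^2 + y - 1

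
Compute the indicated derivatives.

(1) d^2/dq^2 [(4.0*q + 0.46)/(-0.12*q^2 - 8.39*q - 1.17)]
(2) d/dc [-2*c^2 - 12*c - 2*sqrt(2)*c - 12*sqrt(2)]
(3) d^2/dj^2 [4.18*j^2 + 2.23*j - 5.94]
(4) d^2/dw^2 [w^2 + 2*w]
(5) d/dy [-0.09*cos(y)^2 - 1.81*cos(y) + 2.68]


(1) = (-(0.24*q + 8.39)*(0.48*q + 16.78)*(4.0*q + 0.46) + (2.88*q + 67.2304)*(0.12*q^2 + 8.39*q + 1.17))/(0.12*q^2 + 8.39*q + 1.17)^3
(2) = -4*c - 12 - 2*sqrt(2)
(3) = 8.36000000000000
(4) = 2
(5) = (0.18*cos(y) + 1.81)*sin(y)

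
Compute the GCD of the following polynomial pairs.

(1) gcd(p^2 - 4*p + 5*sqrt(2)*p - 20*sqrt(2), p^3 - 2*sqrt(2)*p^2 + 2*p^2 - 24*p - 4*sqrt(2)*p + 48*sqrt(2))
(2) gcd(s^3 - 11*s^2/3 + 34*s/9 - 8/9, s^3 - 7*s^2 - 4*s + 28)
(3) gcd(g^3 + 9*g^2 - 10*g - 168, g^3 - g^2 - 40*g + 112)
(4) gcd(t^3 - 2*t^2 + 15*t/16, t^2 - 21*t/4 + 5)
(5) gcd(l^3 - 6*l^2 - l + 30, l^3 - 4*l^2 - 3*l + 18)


(1) = gcd((p - 4)*(p + 5*sqrt(2)), (p - 4)*(p + 6)*(p - 2*sqrt(2))) = p - 4
(2) = s - 2
(3) = g^2 + 3*g - 28
(4) = gcd(t*(t - 5/4)*(t - 3/4), (t - 4)*(t - 5/4)) = t - 5/4
(5) = l^2 - l - 6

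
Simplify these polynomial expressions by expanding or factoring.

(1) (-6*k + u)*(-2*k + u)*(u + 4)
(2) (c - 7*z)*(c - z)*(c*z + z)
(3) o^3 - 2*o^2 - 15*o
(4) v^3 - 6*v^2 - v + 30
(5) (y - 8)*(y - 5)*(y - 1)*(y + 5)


(1) = 12*k^2*u + 48*k^2 - 8*k*u^2 - 32*k*u + u^3 + 4*u^2
(2) = c^3*z - 8*c^2*z^2 + c^2*z + 7*c*z^3 - 8*c*z^2 + 7*z^3
(3) = o*(o - 5)*(o + 3)
(4) = (v - 5)*(v - 3)*(v + 2)
(5) = y^4 - 9*y^3 - 17*y^2 + 225*y - 200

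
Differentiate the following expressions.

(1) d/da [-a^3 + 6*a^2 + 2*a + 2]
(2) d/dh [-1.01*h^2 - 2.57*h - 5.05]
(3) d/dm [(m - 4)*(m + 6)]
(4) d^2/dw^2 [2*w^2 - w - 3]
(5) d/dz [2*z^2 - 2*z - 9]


(1) = -3*a^2 + 12*a + 2
(2) = -2.02*h - 2.57
(3) = 2*m + 2
(4) = 4
(5) = 4*z - 2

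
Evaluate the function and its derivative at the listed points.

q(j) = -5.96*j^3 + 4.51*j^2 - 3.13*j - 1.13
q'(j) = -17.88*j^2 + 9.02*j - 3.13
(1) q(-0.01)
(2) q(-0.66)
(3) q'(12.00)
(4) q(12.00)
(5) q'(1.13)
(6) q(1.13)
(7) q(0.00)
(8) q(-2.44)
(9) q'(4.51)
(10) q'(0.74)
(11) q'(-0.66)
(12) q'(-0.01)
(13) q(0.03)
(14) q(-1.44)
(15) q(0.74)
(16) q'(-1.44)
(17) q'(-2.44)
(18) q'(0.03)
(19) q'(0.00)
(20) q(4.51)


(1) = -1.10
(2) = 4.61
(3) = -2469.61
(4) = -9688.13
(5) = -15.77
(6) = -7.51
(7) = -1.13
(8) = 119.94
(9) = -326.13
(10) = -6.25
(11) = -16.87
(12) = -3.22
(13) = -1.22
(14) = 30.53
(15) = -3.39
(16) = -53.19
(17) = -131.59
(18) = -2.88
(19) = -3.13
(20) = -470.25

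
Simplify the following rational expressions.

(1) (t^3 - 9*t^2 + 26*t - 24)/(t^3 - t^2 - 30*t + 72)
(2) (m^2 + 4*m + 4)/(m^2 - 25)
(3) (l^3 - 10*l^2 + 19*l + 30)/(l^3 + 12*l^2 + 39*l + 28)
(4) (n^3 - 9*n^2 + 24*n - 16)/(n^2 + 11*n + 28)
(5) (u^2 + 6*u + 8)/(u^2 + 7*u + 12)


(1) = (t - 2)/(t + 6)
(2) = (m^2 + 4*m + 4)/(m^2 - 25)
(3) = (l^2 - 11*l + 30)/(l^2 + 11*l + 28)
(4) = (n^3 - 9*n^2 + 24*n - 16)/(n^2 + 11*n + 28)
(5) = (u + 2)/(u + 3)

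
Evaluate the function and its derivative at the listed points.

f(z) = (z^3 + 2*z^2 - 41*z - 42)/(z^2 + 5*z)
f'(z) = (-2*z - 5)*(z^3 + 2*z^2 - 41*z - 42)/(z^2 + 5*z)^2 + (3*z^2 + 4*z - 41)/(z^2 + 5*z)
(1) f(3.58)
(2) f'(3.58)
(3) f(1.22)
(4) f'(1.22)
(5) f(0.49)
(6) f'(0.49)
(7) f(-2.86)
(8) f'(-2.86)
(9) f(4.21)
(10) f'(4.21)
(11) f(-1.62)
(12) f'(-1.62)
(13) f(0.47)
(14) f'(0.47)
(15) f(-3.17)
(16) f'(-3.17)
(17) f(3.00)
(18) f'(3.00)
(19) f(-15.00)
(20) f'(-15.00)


(1) = -3.82
(2) = 1.89
(3) = -11.49
(4) = 7.10
(5) = -22.86
(6) = 36.57
(7) = -11.15
(8) = 5.87
(9) = -2.70
(10) = 1.68
(11) = -4.64
(12) = 5.74
(13) = -23.62
(14) = 39.61
(15) = -13.14
(16) = 7.09
(17) = -5.00
(18) = 2.21
(19) = -15.68
(20) = 1.21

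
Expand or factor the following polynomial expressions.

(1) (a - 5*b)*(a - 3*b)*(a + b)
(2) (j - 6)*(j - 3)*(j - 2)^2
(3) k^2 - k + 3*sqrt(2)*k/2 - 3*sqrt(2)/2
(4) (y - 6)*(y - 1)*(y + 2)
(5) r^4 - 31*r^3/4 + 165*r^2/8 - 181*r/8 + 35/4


(1) = a^3 - 7*a^2*b + 7*a*b^2 + 15*b^3
(2) = j^4 - 13*j^3 + 58*j^2 - 108*j + 72
(3) = (k - 1)*(k + 3*sqrt(2)/2)
(4) = y^3 - 5*y^2 - 8*y + 12
(5) = (r - 7/2)*(r - 2)*(r - 5/4)*(r - 1)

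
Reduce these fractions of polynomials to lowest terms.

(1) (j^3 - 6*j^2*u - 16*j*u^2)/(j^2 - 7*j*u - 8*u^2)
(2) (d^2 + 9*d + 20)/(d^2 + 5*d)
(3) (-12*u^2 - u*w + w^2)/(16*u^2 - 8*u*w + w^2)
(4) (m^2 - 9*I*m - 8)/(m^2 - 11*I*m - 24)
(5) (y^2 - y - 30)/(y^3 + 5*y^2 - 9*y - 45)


(1) = (j^2 + 2*j*u)/(j + u)
(2) = (d + 4)/d
(3) = (-3*u - w)/(4*u - w)
(4) = (m - I)/(m - 3*I)
(5) = (y - 6)/(y^2 - 9)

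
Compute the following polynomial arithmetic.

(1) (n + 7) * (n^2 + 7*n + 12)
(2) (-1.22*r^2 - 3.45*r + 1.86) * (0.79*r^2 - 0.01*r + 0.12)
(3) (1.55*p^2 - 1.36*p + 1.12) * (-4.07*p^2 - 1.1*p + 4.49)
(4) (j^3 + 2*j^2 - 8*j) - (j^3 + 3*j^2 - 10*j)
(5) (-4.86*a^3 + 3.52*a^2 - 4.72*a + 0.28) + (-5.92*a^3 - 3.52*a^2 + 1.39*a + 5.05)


(1) = n^3 + 14*n^2 + 61*n + 84
(2) = -0.9638*r^4 - 2.7133*r^3 + 1.3575*r^2 - 0.4326*r + 0.2232
(3) = -6.3085*p^4 + 3.8302*p^3 + 3.8971*p^2 - 7.3384*p + 5.0288
(4) = -j^2 + 2*j
(5) = -10.78*a^3 - 3.33*a + 5.33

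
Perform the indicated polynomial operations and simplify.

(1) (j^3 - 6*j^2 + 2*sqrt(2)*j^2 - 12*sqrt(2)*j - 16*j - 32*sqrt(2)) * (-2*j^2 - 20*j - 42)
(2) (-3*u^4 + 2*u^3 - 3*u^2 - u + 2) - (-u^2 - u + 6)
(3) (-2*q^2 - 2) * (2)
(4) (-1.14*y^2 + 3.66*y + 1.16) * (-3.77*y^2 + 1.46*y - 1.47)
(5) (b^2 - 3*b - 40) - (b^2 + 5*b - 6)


(1) = -2*j^5 - 8*j^4 - 4*sqrt(2)*j^4 - 16*sqrt(2)*j^3 + 110*j^3 + 220*sqrt(2)*j^2 + 572*j^2 + 672*j + 1144*sqrt(2)*j + 1344*sqrt(2)
(2) = -3*u^4 + 2*u^3 - 2*u^2 - 4
(3) = -4*q^2 - 4
(4) = 4.2978*y^4 - 15.4626*y^3 + 2.6462*y^2 - 3.6866*y - 1.7052
(5) = -8*b - 34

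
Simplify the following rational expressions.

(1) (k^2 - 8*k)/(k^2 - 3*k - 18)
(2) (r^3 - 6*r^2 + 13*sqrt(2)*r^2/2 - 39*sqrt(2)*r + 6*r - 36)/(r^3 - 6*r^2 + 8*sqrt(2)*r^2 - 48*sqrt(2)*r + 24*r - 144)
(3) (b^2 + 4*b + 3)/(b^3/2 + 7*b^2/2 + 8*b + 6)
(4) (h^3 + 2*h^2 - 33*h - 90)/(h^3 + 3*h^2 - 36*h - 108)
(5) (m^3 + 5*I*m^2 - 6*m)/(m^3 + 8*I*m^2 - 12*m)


(1) = (k^2 - 8*k)/(k^2 - 3*k - 18)
(2) = (2*r + sqrt(2))/(2*r + 4*sqrt(2))
(3) = (2*b + 2)/(b^2 + 4*b + 4)
(4) = (h + 5)/(h + 6)
(5) = (m + 3*I)/(m + 6*I)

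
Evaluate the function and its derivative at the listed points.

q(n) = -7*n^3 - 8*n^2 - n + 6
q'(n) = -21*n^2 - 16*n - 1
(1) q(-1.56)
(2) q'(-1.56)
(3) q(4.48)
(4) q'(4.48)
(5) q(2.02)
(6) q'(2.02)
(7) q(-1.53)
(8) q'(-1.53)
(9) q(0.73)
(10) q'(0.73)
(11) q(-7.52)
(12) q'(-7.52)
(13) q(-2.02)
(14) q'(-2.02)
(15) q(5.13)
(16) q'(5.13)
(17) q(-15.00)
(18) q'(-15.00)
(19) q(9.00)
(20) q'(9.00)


(1) = 14.67
(2) = -27.15
(3) = -788.45
(4) = -494.16
(5) = -86.36
(6) = -119.01
(7) = 13.87
(8) = -25.68
(9) = -1.72
(10) = -23.87
(11) = 2537.93
(12) = -1068.24
(13) = 33.07
(14) = -54.37
(15) = -1154.71
(16) = -635.73
(17) = 21846.00
(18) = -4486.00
(19) = -5754.00
(20) = -1846.00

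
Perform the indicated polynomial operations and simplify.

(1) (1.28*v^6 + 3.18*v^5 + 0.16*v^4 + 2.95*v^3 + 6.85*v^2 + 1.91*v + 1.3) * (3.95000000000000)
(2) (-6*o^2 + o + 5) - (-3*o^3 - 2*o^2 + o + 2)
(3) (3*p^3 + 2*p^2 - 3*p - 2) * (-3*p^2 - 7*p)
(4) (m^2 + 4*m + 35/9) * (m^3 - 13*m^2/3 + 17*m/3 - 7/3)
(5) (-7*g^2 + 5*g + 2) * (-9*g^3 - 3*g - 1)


(1) = 5.056*v^6 + 12.561*v^5 + 0.632*v^4 + 11.6525*v^3 + 27.0575*v^2 + 7.5445*v + 5.135
(2) = 3*o^3 - 4*o^2 + 3
(3) = -9*p^5 - 27*p^4 - 5*p^3 + 27*p^2 + 14*p
(4) = m^5 - m^4/3 - 70*m^3/9 + 94*m^2/27 + 343*m/27 - 245/27
(5) = 63*g^5 - 45*g^4 + 3*g^3 - 8*g^2 - 11*g - 2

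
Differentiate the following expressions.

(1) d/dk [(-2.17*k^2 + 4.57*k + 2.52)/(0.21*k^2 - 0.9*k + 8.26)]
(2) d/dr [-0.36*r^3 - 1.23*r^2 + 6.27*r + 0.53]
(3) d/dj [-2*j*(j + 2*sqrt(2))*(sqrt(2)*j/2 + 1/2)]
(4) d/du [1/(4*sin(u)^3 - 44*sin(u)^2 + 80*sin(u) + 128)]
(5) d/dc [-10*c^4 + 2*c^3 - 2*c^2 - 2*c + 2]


(1) = (0.9933*k^2 - 36.9068*k + 40.0162)/(0.0441*k^4 - 0.378*k^3 + 4.2792*k^2 - 14.868*k + 68.2276)
(2) = -1.08*r^2 - 2.46*r + 6.27
(3) = -3*sqrt(2)*j^2 - 10*j - 2*sqrt(2)
(4) = (-3*sin(u)^2 + 22*sin(u) - 20)*cos(u)/(4*(sin(u)^3 - 11*sin(u)^2 + 20*sin(u) + 32)^2)
(5) = -40*c^3 + 6*c^2 - 4*c - 2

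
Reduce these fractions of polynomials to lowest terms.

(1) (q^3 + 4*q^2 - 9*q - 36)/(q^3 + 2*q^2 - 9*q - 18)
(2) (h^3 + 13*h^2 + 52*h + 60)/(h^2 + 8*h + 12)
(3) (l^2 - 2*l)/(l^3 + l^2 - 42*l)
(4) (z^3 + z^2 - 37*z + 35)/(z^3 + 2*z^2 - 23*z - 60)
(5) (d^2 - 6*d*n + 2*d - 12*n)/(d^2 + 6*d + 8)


(1) = (q + 4)/(q + 2)
(2) = h + 5
(3) = (l - 2)/(l^2 + l - 42)
(4) = (z^2 + 6*z - 7)/(z^2 + 7*z + 12)
(5) = (d - 6*n)/(d + 4)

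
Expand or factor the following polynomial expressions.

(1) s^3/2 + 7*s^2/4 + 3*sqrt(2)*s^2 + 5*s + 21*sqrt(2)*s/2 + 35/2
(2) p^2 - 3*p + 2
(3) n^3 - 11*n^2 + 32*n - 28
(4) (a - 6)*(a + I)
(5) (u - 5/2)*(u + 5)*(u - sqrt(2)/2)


(1) = (s/2 + sqrt(2)/2)*(s + 7/2)*(s + 5*sqrt(2))
(2) = (p - 2)*(p - 1)
(3) = (n - 7)*(n - 2)^2
(4) = a^2 - 6*a + I*a - 6*I
(5) = u^3 - sqrt(2)*u^2/2 + 5*u^2/2 - 25*u/2 - 5*sqrt(2)*u/4 + 25*sqrt(2)/4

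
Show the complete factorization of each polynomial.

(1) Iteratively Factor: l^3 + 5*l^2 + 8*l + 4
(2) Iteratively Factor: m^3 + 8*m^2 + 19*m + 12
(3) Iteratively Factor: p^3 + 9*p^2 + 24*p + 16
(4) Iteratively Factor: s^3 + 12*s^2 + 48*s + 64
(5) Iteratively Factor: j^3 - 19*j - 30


(1) = (l + 2)*(l^2 + 3*l + 2) = (l + 1)*(l + 2)*(l + 2)
(2) = (m + 3)*(m^2 + 5*m + 4) = (m + 3)*(m + 4)*(m + 1)
(3) = (p + 4)*(p^2 + 5*p + 4) = (p + 4)^2*(p + 1)
(4) = (s + 4)*(s^2 + 8*s + 16) = (s + 4)^2*(s + 4)
(5) = (j + 2)*(j^2 - 2*j - 15) = (j + 2)*(j + 3)*(j - 5)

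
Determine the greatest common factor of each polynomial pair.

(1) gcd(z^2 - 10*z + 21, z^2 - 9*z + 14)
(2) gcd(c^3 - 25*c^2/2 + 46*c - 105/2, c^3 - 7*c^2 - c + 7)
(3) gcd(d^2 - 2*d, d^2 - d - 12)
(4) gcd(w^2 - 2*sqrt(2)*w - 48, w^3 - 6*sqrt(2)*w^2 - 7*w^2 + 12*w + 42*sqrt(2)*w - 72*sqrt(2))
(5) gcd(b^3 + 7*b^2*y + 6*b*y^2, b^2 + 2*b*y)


(1) = z - 7
(2) = c - 7
(3) = 1
(4) = gcd((w - 6*sqrt(2))*(w + 4*sqrt(2)), (w - 4)*(w - 3)*(w - 6*sqrt(2))) = w - 6*sqrt(2)
(5) = gcd(b*(b + y)*(b + 6*y), b*(b + 2*y)) = b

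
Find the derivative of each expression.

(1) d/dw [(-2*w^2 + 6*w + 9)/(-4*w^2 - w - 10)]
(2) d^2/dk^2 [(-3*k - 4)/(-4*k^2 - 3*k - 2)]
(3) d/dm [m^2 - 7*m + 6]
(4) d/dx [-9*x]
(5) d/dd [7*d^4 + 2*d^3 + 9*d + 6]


(1) = (26*w^2 + 112*w - 51)/(16*w^4 + 8*w^3 + 81*w^2 + 20*w + 100)
(2) = 2*((3*k + 4)*(8*k + 3)^2 - (36*k + 25)*(4*k^2 + 3*k + 2))/(4*k^2 + 3*k + 2)^3
(3) = 2*m - 7
(4) = -9
(5) = 28*d^3 + 6*d^2 + 9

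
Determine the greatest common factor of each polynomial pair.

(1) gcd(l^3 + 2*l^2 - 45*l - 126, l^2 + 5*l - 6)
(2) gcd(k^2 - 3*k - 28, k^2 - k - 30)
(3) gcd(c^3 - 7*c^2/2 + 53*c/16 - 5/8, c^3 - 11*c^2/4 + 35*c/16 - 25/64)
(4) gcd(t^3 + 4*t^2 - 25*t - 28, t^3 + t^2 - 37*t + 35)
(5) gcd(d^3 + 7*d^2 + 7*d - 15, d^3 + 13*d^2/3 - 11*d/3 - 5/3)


(1) = l + 6
(2) = 1
(3) = c^2 - 3*c/2 + 5/16
(4) = gcd((t - 4)*(t + 1)*(t + 7), (t - 5)*(t - 1)*(t + 7)) = t + 7
(5) = d^2 + 4*d - 5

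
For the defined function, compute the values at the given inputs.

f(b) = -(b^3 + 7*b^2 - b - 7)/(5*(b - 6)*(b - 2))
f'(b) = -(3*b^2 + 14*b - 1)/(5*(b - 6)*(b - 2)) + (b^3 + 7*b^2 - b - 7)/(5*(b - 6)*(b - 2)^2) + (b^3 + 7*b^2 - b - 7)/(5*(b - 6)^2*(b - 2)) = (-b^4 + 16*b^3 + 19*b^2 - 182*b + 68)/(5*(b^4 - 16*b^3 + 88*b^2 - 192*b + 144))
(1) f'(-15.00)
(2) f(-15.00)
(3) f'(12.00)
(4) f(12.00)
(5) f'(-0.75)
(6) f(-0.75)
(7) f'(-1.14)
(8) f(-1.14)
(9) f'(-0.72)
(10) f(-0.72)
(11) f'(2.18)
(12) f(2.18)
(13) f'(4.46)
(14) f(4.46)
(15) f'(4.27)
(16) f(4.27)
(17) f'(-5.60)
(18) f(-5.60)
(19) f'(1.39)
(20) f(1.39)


(1) = -0.15
(2) = 1.00
(3) = 0.42
(4) = -9.06
(5) = 0.12
(6) = 0.03
(7) = 0.11
(8) = -0.02
(9) = 0.12
(10) = 0.03
(11) = -40.31
(12) = 10.02
(13) = 9.17
(14) = 11.43
(15) = 7.14
(16) = 9.89
(17) = -0.05
(18) = -0.10
(19) = -2.76
(20) = -0.56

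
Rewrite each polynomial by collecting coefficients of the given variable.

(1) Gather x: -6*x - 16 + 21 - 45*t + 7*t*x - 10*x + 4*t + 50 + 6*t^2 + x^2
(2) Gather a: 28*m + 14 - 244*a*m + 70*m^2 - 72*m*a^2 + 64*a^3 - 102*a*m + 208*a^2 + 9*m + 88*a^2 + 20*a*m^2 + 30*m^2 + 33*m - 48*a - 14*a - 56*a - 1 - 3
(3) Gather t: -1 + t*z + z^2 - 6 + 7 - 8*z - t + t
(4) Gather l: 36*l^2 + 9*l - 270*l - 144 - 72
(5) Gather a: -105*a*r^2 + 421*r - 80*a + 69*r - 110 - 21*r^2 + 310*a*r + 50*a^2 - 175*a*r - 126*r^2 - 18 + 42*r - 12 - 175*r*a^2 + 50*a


(1) = 6*t^2 - 41*t + x^2 + x*(7*t - 16) + 55
(2) = 64*a^3 + a^2*(296 - 72*m) + a*(20*m^2 - 346*m - 118) + 100*m^2 + 70*m + 10
(3) = t*z + z^2 - 8*z
(4) = 36*l^2 - 261*l - 216
(5) = a^2*(50 - 175*r) + a*(-105*r^2 + 135*r - 30) - 147*r^2 + 532*r - 140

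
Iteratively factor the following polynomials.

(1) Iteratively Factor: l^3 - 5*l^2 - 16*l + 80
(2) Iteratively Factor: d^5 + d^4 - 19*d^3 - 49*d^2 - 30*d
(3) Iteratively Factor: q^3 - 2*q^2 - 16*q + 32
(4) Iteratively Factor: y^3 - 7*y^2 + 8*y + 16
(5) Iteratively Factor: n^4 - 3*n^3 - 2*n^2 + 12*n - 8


(1) = (l + 4)*(l^2 - 9*l + 20) = (l - 5)*(l + 4)*(l - 4)
(2) = (d - 5)*(d^4 + 6*d^3 + 11*d^2 + 6*d) = d*(d - 5)*(d^3 + 6*d^2 + 11*d + 6) = d*(d - 5)*(d + 3)*(d^2 + 3*d + 2) = d*(d - 5)*(d + 2)*(d + 3)*(d + 1)
(3) = (q + 4)*(q^2 - 6*q + 8) = (q - 2)*(q + 4)*(q - 4)
(4) = (y + 1)*(y^2 - 8*y + 16) = (y - 4)*(y + 1)*(y - 4)
(5) = (n - 2)*(n^3 - n^2 - 4*n + 4) = (n - 2)^2*(n^2 + n - 2) = (n - 2)^2*(n - 1)*(n + 2)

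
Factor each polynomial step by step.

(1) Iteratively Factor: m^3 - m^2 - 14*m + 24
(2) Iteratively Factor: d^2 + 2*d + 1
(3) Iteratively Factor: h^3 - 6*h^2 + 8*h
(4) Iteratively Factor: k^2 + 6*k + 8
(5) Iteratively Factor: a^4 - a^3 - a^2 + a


(1) = (m + 4)*(m^2 - 5*m + 6) = (m - 3)*(m + 4)*(m - 2)
(2) = (d + 1)*(d + 1)
(3) = (h - 4)*(h^2 - 2*h) = (h - 4)*(h - 2)*(h)
(4) = (k + 2)*(k + 4)
(5) = (a)*(a^3 - a^2 - a + 1) = a*(a - 1)*(a^2 - 1) = a*(a - 1)*(a + 1)*(a - 1)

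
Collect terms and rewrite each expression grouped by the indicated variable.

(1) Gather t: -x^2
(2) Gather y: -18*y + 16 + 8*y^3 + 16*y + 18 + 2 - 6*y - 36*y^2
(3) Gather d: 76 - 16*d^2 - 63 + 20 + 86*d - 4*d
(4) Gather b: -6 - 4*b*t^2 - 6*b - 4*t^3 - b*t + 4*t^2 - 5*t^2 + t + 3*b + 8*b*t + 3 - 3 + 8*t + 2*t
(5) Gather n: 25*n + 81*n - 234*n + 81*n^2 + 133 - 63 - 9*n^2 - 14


(1) = -x^2
(2) = 8*y^3 - 36*y^2 - 8*y + 36
(3) = -16*d^2 + 82*d + 33
(4) = b*(-4*t^2 + 7*t - 3) - 4*t^3 - t^2 + 11*t - 6
(5) = 72*n^2 - 128*n + 56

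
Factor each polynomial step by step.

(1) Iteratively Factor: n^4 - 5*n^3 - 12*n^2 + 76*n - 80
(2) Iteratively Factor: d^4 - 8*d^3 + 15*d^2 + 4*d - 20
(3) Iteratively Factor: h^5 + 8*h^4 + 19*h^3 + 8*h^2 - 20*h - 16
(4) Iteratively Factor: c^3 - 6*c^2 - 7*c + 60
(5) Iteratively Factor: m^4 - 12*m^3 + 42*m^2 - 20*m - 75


(1) = (n - 5)*(n^3 - 12*n + 16) = (n - 5)*(n - 2)*(n^2 + 2*n - 8) = (n - 5)*(n - 2)^2*(n + 4)
(2) = (d - 2)*(d^3 - 6*d^2 + 3*d + 10) = (d - 2)^2*(d^2 - 4*d - 5) = (d - 2)^2*(d + 1)*(d - 5)
(3) = (h - 1)*(h^4 + 9*h^3 + 28*h^2 + 36*h + 16) = (h - 1)*(h + 1)*(h^3 + 8*h^2 + 20*h + 16) = (h - 1)*(h + 1)*(h + 4)*(h^2 + 4*h + 4) = (h - 1)*(h + 1)*(h + 2)*(h + 4)*(h + 2)
(4) = (c + 3)*(c^2 - 9*c + 20) = (c - 4)*(c + 3)*(c - 5)
(5) = (m + 1)*(m^3 - 13*m^2 + 55*m - 75) = (m - 5)*(m + 1)*(m^2 - 8*m + 15) = (m - 5)^2*(m + 1)*(m - 3)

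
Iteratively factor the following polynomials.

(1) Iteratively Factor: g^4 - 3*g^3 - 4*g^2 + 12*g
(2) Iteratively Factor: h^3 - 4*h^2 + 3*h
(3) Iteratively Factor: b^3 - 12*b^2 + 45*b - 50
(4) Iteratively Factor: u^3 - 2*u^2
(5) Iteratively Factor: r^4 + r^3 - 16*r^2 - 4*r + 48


(1) = (g - 2)*(g^3 - g^2 - 6*g) = (g - 2)*(g + 2)*(g^2 - 3*g) = (g - 3)*(g - 2)*(g + 2)*(g)
(2) = (h - 1)*(h^2 - 3*h) = h*(h - 1)*(h - 3)
(3) = (b - 2)*(b^2 - 10*b + 25) = (b - 5)*(b - 2)*(b - 5)
(4) = (u)*(u^2 - 2*u) = u*(u - 2)*(u)
(5) = (r + 4)*(r^3 - 3*r^2 - 4*r + 12) = (r + 2)*(r + 4)*(r^2 - 5*r + 6) = (r - 3)*(r + 2)*(r + 4)*(r - 2)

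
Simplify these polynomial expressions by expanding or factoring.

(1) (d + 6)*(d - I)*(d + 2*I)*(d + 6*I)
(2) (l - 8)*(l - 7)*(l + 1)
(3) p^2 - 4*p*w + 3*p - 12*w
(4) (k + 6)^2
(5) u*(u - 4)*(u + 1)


(1) = d^4 + 6*d^3 + 7*I*d^3 - 4*d^2 + 42*I*d^2 - 24*d + 12*I*d + 72*I
(2) = l^3 - 14*l^2 + 41*l + 56
(3) = (p + 3)*(p - 4*w)
(4) = k^2 + 12*k + 36
(5) = u^3 - 3*u^2 - 4*u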